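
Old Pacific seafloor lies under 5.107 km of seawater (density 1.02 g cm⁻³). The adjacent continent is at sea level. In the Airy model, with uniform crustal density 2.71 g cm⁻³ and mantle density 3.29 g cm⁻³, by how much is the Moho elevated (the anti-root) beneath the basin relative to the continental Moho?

14.9 km

Isostatic balance requires: replacing crust with seawater at the top is compensated by replacing crust with mantle at the base: d (ρ_c − ρ_w) = a (ρ_m − ρ_c).
a = d (ρ_c − ρ_w)/(ρ_m − ρ_c) = 5.107 km × 1.69/0.58 = 14.9 km.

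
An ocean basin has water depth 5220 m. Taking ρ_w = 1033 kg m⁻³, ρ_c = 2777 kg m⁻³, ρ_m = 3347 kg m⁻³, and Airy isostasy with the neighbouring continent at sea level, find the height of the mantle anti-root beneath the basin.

16000 m

In Airy isostatic equilibrium: replacing crust with seawater at the top is compensated by replacing crust with mantle at the base: d (ρ_c − ρ_w) = a (ρ_m − ρ_c).
a = d (ρ_c − ρ_w)/(ρ_m − ρ_c) = 5220 m × 1744/570 = 16000 m.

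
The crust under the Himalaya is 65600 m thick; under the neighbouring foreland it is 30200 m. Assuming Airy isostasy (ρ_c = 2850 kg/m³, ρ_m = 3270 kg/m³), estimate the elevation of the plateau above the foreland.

Excess crust Δ = 65600 m − 30200 m = 35400 m, split between elevation h and root r with h + r = Δ.
Airy balance ρ_c h = (ρ_m − ρ_c) r gives r = h ρ_c/(ρ_m − ρ_c), so h (1 + ρ_c/(ρ_m − ρ_c)) = Δ, i.e. h = Δ (ρ_m − ρ_c)/ρ_m.
h = 35400 m × 420/3270 = 4550 m.

4550 m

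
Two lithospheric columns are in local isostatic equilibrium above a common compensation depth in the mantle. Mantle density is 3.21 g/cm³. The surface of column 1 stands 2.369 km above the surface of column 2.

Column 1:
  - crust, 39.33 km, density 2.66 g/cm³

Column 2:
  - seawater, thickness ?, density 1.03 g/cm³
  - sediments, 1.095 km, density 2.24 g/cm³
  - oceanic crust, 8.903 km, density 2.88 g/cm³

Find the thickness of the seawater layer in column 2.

4.6 km

Take the compensation level at the base of the deeper column (depth z_c below the surface of column 1) and equate Σ ρ_i t_i down to z_c; mantle fills any gap and the z_c terms cancel.
Column 1: 39.33×2.66 + (z_c − 39.33)×3.21
Column 2: 2.369×0 + x×1.03 + 1.095×2.24 + 8.903×2.88 + (z_c − 2.369 − 9.998 − x)×3.21
The z_c×3.21 term appears on both sides and cancels. Collect the known terms of each column as K = Σ(ρt)_known − 3.21 × (depth of known layers): K_1 = 104.6178 − 3.21×39.33 = −21.6315; K_2 = 28.09344 − 3.21×(2.369 + 9.998) = −11.60463.
Balance: K_1 = K_2 − x×(3.21 − 1.03), so x = (K_2 − K_1)/(3.21 − 1.03) = 10.0269/2.18 = 4.6 km.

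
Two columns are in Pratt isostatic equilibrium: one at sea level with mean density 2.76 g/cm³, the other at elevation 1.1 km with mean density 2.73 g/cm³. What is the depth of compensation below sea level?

100 km

ρ_ref D = ρ (D + h) → D (ρ_ref − ρ) = ρ h.
D = ρ h/(ρ_ref − ρ) = 2.73 × 1.1 km/(2.76 − 2.73) = 100 km.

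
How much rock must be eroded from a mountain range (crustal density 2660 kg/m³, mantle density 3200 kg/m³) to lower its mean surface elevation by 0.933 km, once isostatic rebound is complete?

5.53 km

Net drop Δ = e − u = e − e ρ_c/ρ_m = e (ρ_m − ρ_c)/ρ_m.
e = Δ ρ_m/(ρ_m − ρ_c) = 0.933 km × 3200/540 = 5.53 km.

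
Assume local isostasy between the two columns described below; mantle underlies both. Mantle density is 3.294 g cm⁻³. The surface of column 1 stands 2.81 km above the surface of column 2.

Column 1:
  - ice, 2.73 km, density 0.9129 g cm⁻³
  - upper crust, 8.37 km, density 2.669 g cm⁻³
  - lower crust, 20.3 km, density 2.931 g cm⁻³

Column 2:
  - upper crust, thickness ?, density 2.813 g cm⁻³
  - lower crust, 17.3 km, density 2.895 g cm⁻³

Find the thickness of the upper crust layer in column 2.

Take the compensation level at the base of the deeper column (depth z_c below the surface of column 1) and equate Σ ρ_i t_i down to z_c; mantle fills any gap and the z_c terms cancel.
Column 1: 2.73×0.9129 + 8.37×2.669 + 20.3×2.931 + (z_c − 31.4)×3.294
Column 2: 2.81×0 + x×2.813 + 17.3×2.895 + (z_c − 2.81 − 17.3 − x)×3.294
The z_c×3.294 term appears on both sides and cancels. Collect the known terms of each column as K = Σ(ρt)_known − 3.294 × (depth of known layers): K_1 = 84.331047 − 3.294×31.4 = −19.100553; K_2 = 50.0835 − 3.294×(2.81 + 17.3) = −16.15884.
Balance: K_1 = K_2 − x×(3.294 − 2.813), so x = (K_2 − K_1)/(3.294 − 2.813) = 2.94171/0.481 = 6.12 km.

6.12 km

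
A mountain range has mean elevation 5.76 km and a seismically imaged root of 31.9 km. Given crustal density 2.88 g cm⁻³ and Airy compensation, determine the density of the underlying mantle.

3.4 g cm⁻³

Airy balance: ρ_c h = (ρ_m − ρ_c) r → ρ_m = ρ_c (1 + h/r).
ρ_m = 2.88 × (1 + 5.76 km/31.9 km) = 3.4 g cm⁻³.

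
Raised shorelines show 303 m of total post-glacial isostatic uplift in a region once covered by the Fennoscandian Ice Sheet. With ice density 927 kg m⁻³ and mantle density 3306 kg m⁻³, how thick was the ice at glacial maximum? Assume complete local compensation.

u = t ρ_ice/ρ_m → t = u ρ_m/ρ_ice = 303 m × 3306/927 = 1080 m.

1080 m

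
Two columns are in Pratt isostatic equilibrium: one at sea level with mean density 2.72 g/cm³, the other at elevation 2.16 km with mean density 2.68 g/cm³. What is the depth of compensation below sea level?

145 km

ρ_ref D = ρ (D + h) → D (ρ_ref − ρ) = ρ h.
D = ρ h/(ρ_ref − ρ) = 2.68 × 2.16 km/(2.72 − 2.68) = 145 km.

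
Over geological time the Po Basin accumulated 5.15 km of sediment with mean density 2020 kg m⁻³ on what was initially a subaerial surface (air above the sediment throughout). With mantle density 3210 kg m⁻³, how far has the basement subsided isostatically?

3.24 km

Subaerial load: s = t ρ_sed / ρ_m = 5.15 km × 2020/3210 = 3.24 km.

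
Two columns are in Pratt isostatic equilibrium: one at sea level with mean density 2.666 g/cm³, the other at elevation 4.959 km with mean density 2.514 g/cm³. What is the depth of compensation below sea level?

ρ_ref D = ρ (D + h) → D (ρ_ref − ρ) = ρ h.
D = ρ h/(ρ_ref − ρ) = 2.514 × 4.959 km/(2.666 − 2.514) = 82 km.

82 km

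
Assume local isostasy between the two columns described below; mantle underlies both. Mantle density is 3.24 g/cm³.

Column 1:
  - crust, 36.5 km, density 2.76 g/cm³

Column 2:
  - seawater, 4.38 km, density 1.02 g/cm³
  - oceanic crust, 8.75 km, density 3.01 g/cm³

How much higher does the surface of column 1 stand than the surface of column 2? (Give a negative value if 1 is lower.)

For any compensation level in the mantle, the mantle terms cancel and isostasy reduces to e = (Σt_1 − Σt_2) − (Σ(ρt)_1 − Σ(ρt)_2) / ρ_m.
Σt_1 = 36.5 km; Σt_2 = 13.13 km; Σ(ρt)_1 = 100.74; Σ(ρt)_2 = 30.8051 (in km·g/cm³).
e = (36.5 − 13.13) − (100.74 − 30.8051) / 3.24 = 1.79 km.

1.79 km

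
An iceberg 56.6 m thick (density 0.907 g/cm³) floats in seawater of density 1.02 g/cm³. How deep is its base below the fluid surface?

Draft d = t ρ_obj/ρ_fluid = 56.6 m × 0.907/1.02 = 50.3 m.

50.3 m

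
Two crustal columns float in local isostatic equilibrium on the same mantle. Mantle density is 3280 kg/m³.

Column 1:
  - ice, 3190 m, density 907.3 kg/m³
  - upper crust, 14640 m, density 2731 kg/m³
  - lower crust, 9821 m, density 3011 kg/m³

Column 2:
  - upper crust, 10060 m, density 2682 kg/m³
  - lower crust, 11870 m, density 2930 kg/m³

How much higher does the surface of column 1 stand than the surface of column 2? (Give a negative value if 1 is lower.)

For any compensation level in the mantle, the mantle terms cancel and isostasy reduces to e = (Σt_1 − Σt_2) − (Σ(ρt)_1 − Σ(ρt)_2) / ρ_m.
Σt_1 = 27651 m; Σt_2 = 21930 m; Σ(ρt)_1 = 72447158; Σ(ρt)_2 = 61760020 (in m·kg/m³).
e = (27651 − 21930) − (72447158 − 61760020) / 3280 = 2460 m.

2460 m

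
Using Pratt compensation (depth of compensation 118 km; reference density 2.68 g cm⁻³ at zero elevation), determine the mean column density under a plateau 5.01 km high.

2.57 g cm⁻³

Pratt balance: ρ_ref D = ρ (D + h).
ρ = ρ_ref D/(D + h) = 2.68 × 118 km/(118 km + 5.01 km) = 2.57 g cm⁻³.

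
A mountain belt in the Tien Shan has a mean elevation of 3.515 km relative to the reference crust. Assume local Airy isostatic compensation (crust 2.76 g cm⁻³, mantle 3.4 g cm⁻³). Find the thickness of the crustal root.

15.2 km

Equating mass per unit area of the two columns: the weight of the topography is balanced by the buoyancy of the root, ρ_c h = (ρ_m − ρ_c) r.
r = h · ρ_c / (ρ_m − ρ_c) = 3.515 km × 2.76 / (3.4 − 2.76) = 15.2 km.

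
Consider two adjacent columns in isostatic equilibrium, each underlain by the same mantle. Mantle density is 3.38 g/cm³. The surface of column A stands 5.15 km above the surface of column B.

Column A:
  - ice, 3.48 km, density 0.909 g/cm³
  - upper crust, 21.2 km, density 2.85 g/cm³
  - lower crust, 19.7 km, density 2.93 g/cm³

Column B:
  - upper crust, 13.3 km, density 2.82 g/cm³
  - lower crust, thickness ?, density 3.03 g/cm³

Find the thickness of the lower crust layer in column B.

11 km

Take the compensation level at the base of the deeper column (depth z_c below the surface of column A) and equate Σ ρ_i t_i down to z_c; mantle fills any gap and the z_c terms cancel.
Column A: 3.48×0.909 + 21.2×2.85 + 19.7×2.93 + (z_c − 44.38)×3.38
Column B: 5.15×0 + 13.3×2.82 + x×3.03 + (z_c − 5.15 − 13.3 − x)×3.38
The z_c×3.38 term appears on both sides and cancels. Collect the known terms of each column as K = Σ(ρt)_known − 3.38 × (depth of known layers): K_A = 121.30432 − 3.38×44.38 = −28.70008; K_B = 37.506 − 3.38×(5.15 + 13.3) = −24.855.
Balance: K_A = K_B − x×(3.38 − 3.03), so x = (K_B − K_A)/(3.38 − 3.03) = 3.84508/0.35 = 11 km.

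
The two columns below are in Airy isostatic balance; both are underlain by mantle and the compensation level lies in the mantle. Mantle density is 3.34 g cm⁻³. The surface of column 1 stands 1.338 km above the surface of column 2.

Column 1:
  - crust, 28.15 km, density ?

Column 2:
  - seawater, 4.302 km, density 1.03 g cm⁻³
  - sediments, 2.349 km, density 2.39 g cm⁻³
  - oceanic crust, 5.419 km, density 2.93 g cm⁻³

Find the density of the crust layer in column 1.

Take the compensation level at the base of the deeper column (depth z_c below the surface of column 1) and equate Σ ρ_i t_i down to z_c; mantle fills any gap and the z_c terms cancel.
Column 1: 28.15×ρ + (z_c − 28.15)×3.34
Column 2: 1.338×0 + 4.302×1.03 + 2.349×2.39 + 5.419×2.93 + (z_c − 1.338 − 12.07)×3.34
The z_c×3.34 term appears on both sides and cancels. Collect the known terms of each column as K = Σ(ρt)_known − 3.34 × (depth of known layers): K_1 = 0 − 3.34×28.15 = −94.021; K_2 = 25.92284 − 3.34×(1.338 + 12.07) = −18.85988.
Balance: K_1 + 28.15×ρ = K_2, so ρ = (K_2 − K_1)/28.15 = 75.1611/28.15 = 2.67 g cm⁻³.

2.67 g cm⁻³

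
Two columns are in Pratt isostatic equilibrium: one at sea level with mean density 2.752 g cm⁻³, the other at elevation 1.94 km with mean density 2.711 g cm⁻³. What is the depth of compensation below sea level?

ρ_ref D = ρ (D + h) → D (ρ_ref − ρ) = ρ h.
D = ρ h/(ρ_ref − ρ) = 2.711 × 1.94 km/(2.752 − 2.711) = 128 km.

128 km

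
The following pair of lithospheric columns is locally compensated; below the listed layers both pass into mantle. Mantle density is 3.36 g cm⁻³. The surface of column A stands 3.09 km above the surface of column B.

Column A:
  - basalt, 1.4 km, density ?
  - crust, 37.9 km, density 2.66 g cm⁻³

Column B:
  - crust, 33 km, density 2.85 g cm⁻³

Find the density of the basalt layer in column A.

2.87 g cm⁻³

Take the compensation level at the base of the deeper column (depth z_c below the surface of column A) and equate Σ ρ_i t_i down to z_c; mantle fills any gap and the z_c terms cancel.
Column A: 1.4×ρ + 37.9×2.66 + (z_c − 39.3)×3.36
Column B: 3.09×0 + 33×2.85 + (z_c − 3.09 − 33)×3.36
The z_c×3.36 term appears on both sides and cancels. Collect the known terms of each column as K = Σ(ρt)_known − 3.36 × (depth of known layers): K_A = 100.814 − 3.36×39.3 = −31.234; K_B = 94.05 − 3.36×(3.09 + 33) = −27.2124.
Balance: K_A + 1.4×ρ = K_B, so ρ = (K_B − K_A)/1.4 = 4.0216/1.4 = 2.87 g cm⁻³.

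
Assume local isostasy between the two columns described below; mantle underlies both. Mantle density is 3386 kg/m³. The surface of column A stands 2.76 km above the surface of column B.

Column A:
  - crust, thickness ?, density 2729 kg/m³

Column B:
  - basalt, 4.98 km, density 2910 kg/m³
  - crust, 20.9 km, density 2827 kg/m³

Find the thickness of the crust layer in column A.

35.6 km

Take the compensation level at the base of the deeper column (depth z_c below the surface of column A) and equate Σ ρ_i t_i down to z_c; mantle fills any gap and the z_c terms cancel.
Column A: x×2729 + (z_c − 0 − x)×3386
Column B: 2.76×0 + 4.98×2910 + 20.9×2827 + (z_c − 2.76 − 25.88)×3386
The z_c×3386 term appears on both sides and cancels. Collect the known terms of each column as K = Σ(ρt)_known − 3386 × (depth of known layers): K_A = 0 − 3386×0 = 0; K_B = 73576.1 − 3386×(2.76 + 25.88) = −23398.94.
Balance: K_A − x×(3386 − 2729) = K_B, so x = (K_A − K_B)/(3386 − 2729) = 23398.9/657 = 35.6 km.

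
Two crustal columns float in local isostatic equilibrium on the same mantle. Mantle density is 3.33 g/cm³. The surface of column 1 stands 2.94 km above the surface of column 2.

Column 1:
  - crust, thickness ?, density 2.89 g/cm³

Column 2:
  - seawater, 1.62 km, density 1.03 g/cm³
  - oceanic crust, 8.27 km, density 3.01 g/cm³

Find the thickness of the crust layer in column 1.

36.7 km

Take the compensation level at the base of the deeper column (depth z_c below the surface of column 1) and equate Σ ρ_i t_i down to z_c; mantle fills any gap and the z_c terms cancel.
Column 1: x×2.89 + (z_c − 0 − x)×3.33
Column 2: 2.94×0 + 1.62×1.03 + 8.27×3.01 + (z_c − 2.94 − 9.89)×3.33
The z_c×3.33 term appears on both sides and cancels. Collect the known terms of each column as K = Σ(ρt)_known − 3.33 × (depth of known layers): K_1 = 0 − 3.33×0 = 0; K_2 = 26.5613 − 3.33×(2.94 + 9.89) = −16.1626.
Balance: K_1 − x×(3.33 − 2.89) = K_2, so x = (K_1 − K_2)/(3.33 − 2.89) = 16.1626/0.44 = 36.7 km.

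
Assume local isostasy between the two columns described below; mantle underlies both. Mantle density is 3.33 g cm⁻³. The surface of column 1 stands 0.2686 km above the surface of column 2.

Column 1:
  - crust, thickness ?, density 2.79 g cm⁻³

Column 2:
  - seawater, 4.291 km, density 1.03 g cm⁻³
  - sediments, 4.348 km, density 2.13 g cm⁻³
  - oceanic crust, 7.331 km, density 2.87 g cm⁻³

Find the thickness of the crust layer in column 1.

35.8 km

Take the compensation level at the base of the deeper column (depth z_c below the surface of column 1) and equate Σ ρ_i t_i down to z_c; mantle fills any gap and the z_c terms cancel.
Column 1: x×2.79 + (z_c − 0 − x)×3.33
Column 2: 0.2686×0 + 4.291×1.03 + 4.348×2.13 + 7.331×2.87 + (z_c − 0.2686 − 15.97)×3.33
The z_c×3.33 term appears on both sides and cancels. Collect the known terms of each column as K = Σ(ρt)_known − 3.33 × (depth of known layers): K_1 = 0 − 3.33×0 = 0; K_2 = 34.72094 − 3.33×(0.2686 + 15.97) = −19.353598.
Balance: K_1 − x×(3.33 − 2.79) = K_2, so x = (K_1 − K_2)/(3.33 − 2.79) = 19.3536/0.54 = 35.8 km.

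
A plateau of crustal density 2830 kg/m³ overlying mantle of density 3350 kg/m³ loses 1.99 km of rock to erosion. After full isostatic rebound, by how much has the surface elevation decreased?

0.309 km

Rebound u = e ρ_c/ρ_m = 1.99 km × 2830/3350 = 1.681 km.
Net surface drop = e − u = 1.99 km − 1.681 km = e (ρ_m − ρ_c)/ρ_m = 0.309 km.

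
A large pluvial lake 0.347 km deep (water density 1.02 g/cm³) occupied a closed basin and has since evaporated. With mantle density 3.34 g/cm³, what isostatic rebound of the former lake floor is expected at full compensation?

0.106 km

u = d ρ_w/ρ_m = 0.347 km × 1.02/3.34 = 0.106 km.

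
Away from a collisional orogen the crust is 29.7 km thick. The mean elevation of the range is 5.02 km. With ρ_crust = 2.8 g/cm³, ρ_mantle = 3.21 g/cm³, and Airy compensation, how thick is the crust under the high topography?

69 km

Root depth r = h ρ_c / (ρ_m − ρ_c) = 5.02 km × 2.8 / 0.41 = 34.28 km.
Total thickness = T + h + r = 29.7 km + 5.02 km + 34.28 km = 69 km.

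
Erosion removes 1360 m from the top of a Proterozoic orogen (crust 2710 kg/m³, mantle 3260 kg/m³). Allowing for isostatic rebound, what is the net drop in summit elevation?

229 m

Rebound u = e ρ_c/ρ_m = 1360 m × 2710/3260 = 1131 m.
Net surface drop = e − u = 1360 m − 1131 m = e (ρ_m − ρ_c)/ρ_m = 229 m.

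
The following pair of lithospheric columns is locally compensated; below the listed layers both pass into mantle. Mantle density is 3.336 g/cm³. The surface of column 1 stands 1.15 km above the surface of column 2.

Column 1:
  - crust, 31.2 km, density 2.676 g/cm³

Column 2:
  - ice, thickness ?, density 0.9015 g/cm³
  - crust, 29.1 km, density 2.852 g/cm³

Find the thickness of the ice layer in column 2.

Take the compensation level at the base of the deeper column (depth z_c below the surface of column 1) and equate Σ ρ_i t_i down to z_c; mantle fills any gap and the z_c terms cancel.
Column 1: 31.2×2.676 + (z_c − 31.2)×3.336
Column 2: 1.15×0 + x×0.9015 + 29.1×2.852 + (z_c − 1.15 − 29.1 − x)×3.336
The z_c×3.336 term appears on both sides and cancels. Collect the known terms of each column as K = Σ(ρt)_known − 3.336 × (depth of known layers): K_1 = 83.4912 − 3.336×31.2 = −20.592; K_2 = 82.9932 − 3.336×(1.15 + 29.1) = −17.9208.
Balance: K_1 = K_2 − x×(3.336 − 0.9015), so x = (K_2 − K_1)/(3.336 − 0.9015) = 2.6712/2.4345 = 1.1 km.

1.1 km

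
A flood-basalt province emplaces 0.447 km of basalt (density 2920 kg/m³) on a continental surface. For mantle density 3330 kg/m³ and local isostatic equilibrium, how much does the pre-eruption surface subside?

0.392 km

Subaerial loading: s = t ρ_load / ρ_m.
s = 0.447 km × 2920/3330 = 0.392 km.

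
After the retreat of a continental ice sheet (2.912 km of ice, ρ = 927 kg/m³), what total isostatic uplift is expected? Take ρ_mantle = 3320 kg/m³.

0.813 km

Removing the load lets mantle flow back in; uplift u satisfies ρ_ice t = ρ_m u.
u = t ρ_ice/ρ_m = 2.912 km × 927/3320 = 0.813 km.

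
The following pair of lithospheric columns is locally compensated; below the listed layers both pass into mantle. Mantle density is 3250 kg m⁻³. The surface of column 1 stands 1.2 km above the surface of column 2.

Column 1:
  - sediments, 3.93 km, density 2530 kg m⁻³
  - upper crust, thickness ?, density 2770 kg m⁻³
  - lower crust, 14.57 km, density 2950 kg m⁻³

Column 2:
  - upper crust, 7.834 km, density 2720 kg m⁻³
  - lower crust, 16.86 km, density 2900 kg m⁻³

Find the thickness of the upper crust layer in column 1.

14.1 km

Take the compensation level at the base of the deeper column (depth z_c below the surface of column 1) and equate Σ ρ_i t_i down to z_c; mantle fills any gap and the z_c terms cancel.
Column 1: 3.93×2530 + x×2770 + 14.57×2950 + (z_c − 18.5 − x)×3250
Column 2: 1.2×0 + 7.834×2720 + 16.86×2900 + (z_c − 1.2 − 24.694)×3250
The z_c×3250 term appears on both sides and cancels. Collect the known terms of each column as K = Σ(ρt)_known − 3250 × (depth of known layers): K_1 = 52924.4 − 3250×18.5 = −7200.6; K_2 = 70202.48 − 3250×(1.2 + 24.694) = −13953.02.
Balance: K_1 − x×(3250 − 2770) = K_2, so x = (K_1 − K_2)/(3250 − 2770) = 6752.42/480 = 14.1 km.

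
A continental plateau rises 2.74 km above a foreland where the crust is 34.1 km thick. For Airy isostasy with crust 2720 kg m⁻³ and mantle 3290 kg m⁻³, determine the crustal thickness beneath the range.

Root depth r = h ρ_c / (ρ_m − ρ_c) = 2.74 km × 2720 / 570 = 13.08 km.
Total thickness = T + h + r = 34.1 km + 2.74 km + 13.08 km = 49.9 km.

49.9 km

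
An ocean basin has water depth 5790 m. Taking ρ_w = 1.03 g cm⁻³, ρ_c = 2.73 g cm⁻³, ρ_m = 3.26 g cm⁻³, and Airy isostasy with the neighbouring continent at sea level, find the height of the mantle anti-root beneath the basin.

In Airy isostatic equilibrium: replacing crust with seawater at the top is compensated by replacing crust with mantle at the base: d (ρ_c − ρ_w) = a (ρ_m − ρ_c).
a = d (ρ_c − ρ_w)/(ρ_m − ρ_c) = 5790 m × 1.7/0.53 = 18600 m.

18600 m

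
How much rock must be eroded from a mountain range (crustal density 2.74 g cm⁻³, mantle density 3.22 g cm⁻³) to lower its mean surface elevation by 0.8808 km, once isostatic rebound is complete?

Net drop Δ = e − u = e − e ρ_c/ρ_m = e (ρ_m − ρ_c)/ρ_m.
e = Δ ρ_m/(ρ_m − ρ_c) = 0.8808 km × 3.22/0.48 = 5.91 km.

5.91 km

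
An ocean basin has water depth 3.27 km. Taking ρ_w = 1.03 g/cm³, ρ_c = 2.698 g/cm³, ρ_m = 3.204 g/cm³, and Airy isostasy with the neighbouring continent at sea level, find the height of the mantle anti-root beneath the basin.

Isostatic balance requires: replacing crust with seawater at the top is compensated by replacing crust with mantle at the base: d (ρ_c − ρ_w) = a (ρ_m − ρ_c).
a = d (ρ_c − ρ_w)/(ρ_m − ρ_c) = 3.27 km × 1.668/0.506 = 10.8 km.

10.8 km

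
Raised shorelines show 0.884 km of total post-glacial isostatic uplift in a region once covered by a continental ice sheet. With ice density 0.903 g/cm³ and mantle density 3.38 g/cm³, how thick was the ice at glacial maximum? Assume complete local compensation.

3.31 km

u = t ρ_ice/ρ_m → t = u ρ_m/ρ_ice = 0.884 km × 3.38/0.903 = 3.31 km.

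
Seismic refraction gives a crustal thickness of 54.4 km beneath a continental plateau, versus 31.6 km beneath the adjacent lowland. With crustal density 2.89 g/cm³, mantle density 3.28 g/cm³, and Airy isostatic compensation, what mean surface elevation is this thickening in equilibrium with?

2.71 km

Excess crust Δ = 54.4 km − 31.6 km = 22.8 km, split between elevation h and root r with h + r = Δ.
Airy balance ρ_c h = (ρ_m − ρ_c) r gives r = h ρ_c/(ρ_m − ρ_c), so h (1 + ρ_c/(ρ_m − ρ_c)) = Δ, i.e. h = Δ (ρ_m − ρ_c)/ρ_m.
h = 22.8 km × 0.39/3.28 = 2.71 km.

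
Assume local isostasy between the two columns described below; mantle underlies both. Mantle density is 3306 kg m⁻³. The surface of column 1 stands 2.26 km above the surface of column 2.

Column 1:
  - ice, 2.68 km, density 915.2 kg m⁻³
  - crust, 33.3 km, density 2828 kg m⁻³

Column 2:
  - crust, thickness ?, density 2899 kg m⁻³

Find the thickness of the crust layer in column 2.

36.5 km

Take the compensation level at the base of the deeper column (depth z_c below the surface of column 1) and equate Σ ρ_i t_i down to z_c; mantle fills any gap and the z_c terms cancel.
Column 1: 2.68×915.2 + 33.3×2828 + (z_c − 35.98)×3306
Column 2: 2.26×0 + x×2899 + (z_c − 2.26 − 0 − x)×3306
The z_c×3306 term appears on both sides and cancels. Collect the known terms of each column as K = Σ(ρt)_known − 3306 × (depth of known layers): K_1 = 96625.136 − 3306×35.98 = −22324.744; K_2 = 0 − 3306×(2.26 + 0) = −7471.56.
Balance: K_1 = K_2 − x×(3306 − 2899), so x = (K_2 − K_1)/(3306 − 2899) = 14853.2/407 = 36.5 km.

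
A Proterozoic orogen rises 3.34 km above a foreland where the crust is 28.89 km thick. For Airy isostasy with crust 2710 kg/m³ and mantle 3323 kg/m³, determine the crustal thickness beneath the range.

Root depth r = h ρ_c / (ρ_m − ρ_c) = 3.34 km × 2710 / 613 = 14.77 km.
Total thickness = T + h + r = 28.89 km + 3.34 km + 14.77 km = 47 km.

47 km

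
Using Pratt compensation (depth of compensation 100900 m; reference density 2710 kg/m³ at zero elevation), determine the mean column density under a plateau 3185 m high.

Pratt balance: ρ_ref D = ρ (D + h).
ρ = ρ_ref D/(D + h) = 2710 × 100900 m/(100900 m + 3185 m) = 2630 kg/m³.

2630 kg/m³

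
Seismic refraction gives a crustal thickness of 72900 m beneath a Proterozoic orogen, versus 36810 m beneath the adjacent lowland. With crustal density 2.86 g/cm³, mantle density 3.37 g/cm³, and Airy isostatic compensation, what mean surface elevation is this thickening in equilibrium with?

5460 m

Excess crust Δ = 72900 m − 36810 m = 36090 m, split between elevation h and root r with h + r = Δ.
Airy balance ρ_c h = (ρ_m − ρ_c) r gives r = h ρ_c/(ρ_m − ρ_c), so h (1 + ρ_c/(ρ_m − ρ_c)) = Δ, i.e. h = Δ (ρ_m − ρ_c)/ρ_m.
h = 36090 m × 0.51/3.37 = 5460 m.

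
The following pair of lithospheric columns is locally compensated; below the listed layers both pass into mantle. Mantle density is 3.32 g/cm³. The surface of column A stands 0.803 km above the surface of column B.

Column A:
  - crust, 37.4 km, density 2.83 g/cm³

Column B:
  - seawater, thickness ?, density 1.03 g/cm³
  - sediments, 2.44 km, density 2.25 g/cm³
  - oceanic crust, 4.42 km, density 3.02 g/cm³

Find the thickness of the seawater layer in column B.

Take the compensation level at the base of the deeper column (depth z_c below the surface of column A) and equate Σ ρ_i t_i down to z_c; mantle fills any gap and the z_c terms cancel.
Column A: 37.4×2.83 + (z_c − 37.4)×3.32
Column B: 0.803×0 + x×1.03 + 2.44×2.25 + 4.42×3.02 + (z_c − 0.803 − 6.86 − x)×3.32
The z_c×3.32 term appears on both sides and cancels. Collect the known terms of each column as K = Σ(ρt)_known − 3.32 × (depth of known layers): K_A = 105.842 − 3.32×37.4 = −18.326; K_B = 18.8384 − 3.32×(0.803 + 6.86) = −6.60276.
Balance: K_A = K_B − x×(3.32 − 1.03), so x = (K_B − K_A)/(3.32 − 1.03) = 11.7232/2.29 = 5.12 km.

5.12 km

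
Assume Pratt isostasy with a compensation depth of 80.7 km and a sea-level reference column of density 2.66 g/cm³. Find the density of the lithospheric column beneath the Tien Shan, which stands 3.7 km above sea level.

Pratt balance: ρ_ref D = ρ (D + h).
ρ = ρ_ref D/(D + h) = 2.66 × 80.7 km/(80.7 km + 3.7 km) = 2.54 g/cm³.

2.54 g/cm³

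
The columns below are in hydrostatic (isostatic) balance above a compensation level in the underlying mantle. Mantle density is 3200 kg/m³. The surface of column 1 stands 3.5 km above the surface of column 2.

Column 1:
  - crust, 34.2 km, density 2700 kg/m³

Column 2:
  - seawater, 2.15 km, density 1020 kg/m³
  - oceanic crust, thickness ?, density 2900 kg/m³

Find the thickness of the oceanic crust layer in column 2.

4.04 km

Take the compensation level at the base of the deeper column (depth z_c below the surface of column 1) and equate Σ ρ_i t_i down to z_c; mantle fills any gap and the z_c terms cancel.
Column 1: 34.2×2700 + (z_c − 34.2)×3200
Column 2: 3.5×0 + 2.15×1020 + x×2900 + (z_c − 3.5 − 2.15 − x)×3200
The z_c×3200 term appears on both sides and cancels. Collect the known terms of each column as K = Σ(ρt)_known − 3200 × (depth of known layers): K_1 = 92340 − 3200×34.2 = −17100; K_2 = 2193 − 3200×(3.5 + 2.15) = −15887.
Balance: K_1 = K_2 − x×(3200 − 2900), so x = (K_2 − K_1)/(3200 − 2900) = 1213/300 = 4.04 km.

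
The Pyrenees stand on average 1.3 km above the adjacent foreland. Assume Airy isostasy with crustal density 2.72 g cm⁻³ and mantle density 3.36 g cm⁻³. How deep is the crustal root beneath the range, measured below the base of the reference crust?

5.53 km

In Airy isostatic equilibrium: the weight of the topography is balanced by the buoyancy of the root, ρ_c h = (ρ_m − ρ_c) r.
r = h · ρ_c / (ρ_m − ρ_c) = 1.3 km × 2.72 / (3.36 − 2.72) = 5.53 km.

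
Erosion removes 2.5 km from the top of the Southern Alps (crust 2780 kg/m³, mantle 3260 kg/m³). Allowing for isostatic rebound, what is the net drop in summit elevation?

Rebound u = e ρ_c/ρ_m = 2.5 km × 2780/3260 = 2.132 km.
Net surface drop = e − u = 2.5 km − 2.132 km = e (ρ_m − ρ_c)/ρ_m = 0.368 km.

0.368 km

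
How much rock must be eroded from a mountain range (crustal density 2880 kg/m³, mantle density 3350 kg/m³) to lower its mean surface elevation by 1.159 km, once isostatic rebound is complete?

Net drop Δ = e − u = e − e ρ_c/ρ_m = e (ρ_m − ρ_c)/ρ_m.
e = Δ ρ_m/(ρ_m − ρ_c) = 1.159 km × 3350/470 = 8.26 km.

8.26 km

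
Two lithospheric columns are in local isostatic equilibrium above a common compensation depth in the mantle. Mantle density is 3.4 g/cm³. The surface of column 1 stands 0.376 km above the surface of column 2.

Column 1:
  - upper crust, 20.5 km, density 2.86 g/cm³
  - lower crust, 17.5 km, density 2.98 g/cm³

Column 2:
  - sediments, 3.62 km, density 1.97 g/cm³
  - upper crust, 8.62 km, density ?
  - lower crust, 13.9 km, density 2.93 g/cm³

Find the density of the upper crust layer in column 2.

2.77 g/cm³

Take the compensation level at the base of the deeper column (depth z_c below the surface of column 1) and equate Σ ρ_i t_i down to z_c; mantle fills any gap and the z_c terms cancel.
Column 1: 20.5×2.86 + 17.5×2.98 + (z_c − 38)×3.4
Column 2: 0.376×0 + 3.62×1.97 + 8.62×ρ + 13.9×2.93 + (z_c − 0.376 − 26.14)×3.4
The z_c×3.4 term appears on both sides and cancels. Collect the known terms of each column as K = Σ(ρt)_known − 3.4 × (depth of known layers): K_1 = 110.78 − 3.4×38 = −18.42; K_2 = 47.8584 − 3.4×(0.376 + 26.14) = −42.296.
Balance: K_1 = K_2 + 8.62×ρ, so ρ = (K_1 − K_2)/8.62 = 23.876/8.62 = 2.77 g/cm³.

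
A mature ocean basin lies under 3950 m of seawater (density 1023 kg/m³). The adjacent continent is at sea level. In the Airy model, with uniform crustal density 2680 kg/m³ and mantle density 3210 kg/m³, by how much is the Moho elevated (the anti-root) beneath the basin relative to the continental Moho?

12300 m

Balancing pressure at the compensation depth: replacing crust with seawater at the top is compensated by replacing crust with mantle at the base: d (ρ_c − ρ_w) = a (ρ_m − ρ_c).
a = d (ρ_c − ρ_w)/(ρ_m − ρ_c) = 3950 m × 1657/530 = 12300 m.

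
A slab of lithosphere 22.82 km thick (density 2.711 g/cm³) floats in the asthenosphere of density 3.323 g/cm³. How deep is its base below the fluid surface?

Draft d = t ρ_obj/ρ_fluid = 22.82 km × 2.711/3.323 = 18.6 km.

18.6 km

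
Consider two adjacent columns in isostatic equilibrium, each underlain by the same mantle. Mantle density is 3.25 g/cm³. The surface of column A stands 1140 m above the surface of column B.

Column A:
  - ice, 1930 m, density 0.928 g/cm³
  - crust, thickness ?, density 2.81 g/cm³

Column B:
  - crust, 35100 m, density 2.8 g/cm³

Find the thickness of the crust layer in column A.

34100 m

Take the compensation level at the base of the deeper column (depth z_c below the surface of column A) and equate Σ ρ_i t_i down to z_c; mantle fills any gap and the z_c terms cancel.
Column A: 1930×0.928 + x×2.81 + (z_c − 1930 − x)×3.25
Column B: 1140×0 + 35100×2.8 + (z_c − 1140 − 35100)×3.25
The z_c×3.25 term appears on both sides and cancels. Collect the known terms of each column as K = Σ(ρt)_known − 3.25 × (depth of known layers): K_A = 1791.04 − 3.25×1930 = −4481.46; K_B = 98280 − 3.25×(1140 + 35100) = −19500.
Balance: K_A − x×(3.25 − 2.81) = K_B, so x = (K_A − K_B)/(3.25 − 2.81) = 15018.5/0.44 = 34100 m.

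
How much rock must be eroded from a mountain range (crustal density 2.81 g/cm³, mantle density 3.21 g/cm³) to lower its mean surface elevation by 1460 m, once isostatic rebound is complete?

Net drop Δ = e − u = e − e ρ_c/ρ_m = e (ρ_m − ρ_c)/ρ_m.
e = Δ ρ_m/(ρ_m − ρ_c) = 1460 m × 3.21/0.4 = 11700 m.

11700 m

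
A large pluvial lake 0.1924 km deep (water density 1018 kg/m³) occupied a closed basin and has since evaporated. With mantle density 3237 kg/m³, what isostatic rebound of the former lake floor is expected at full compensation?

0.0605 km

u = d ρ_w/ρ_m = 0.1924 km × 1018/3237 = 0.0605 km.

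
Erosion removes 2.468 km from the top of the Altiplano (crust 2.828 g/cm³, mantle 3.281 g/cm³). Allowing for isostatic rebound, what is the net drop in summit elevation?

Rebound u = e ρ_c/ρ_m = 2.468 km × 2.828/3.281 = 2.127 km.
Net surface drop = e − u = 2.468 km − 2.127 km = e (ρ_m − ρ_c)/ρ_m = 0.341 km.

0.341 km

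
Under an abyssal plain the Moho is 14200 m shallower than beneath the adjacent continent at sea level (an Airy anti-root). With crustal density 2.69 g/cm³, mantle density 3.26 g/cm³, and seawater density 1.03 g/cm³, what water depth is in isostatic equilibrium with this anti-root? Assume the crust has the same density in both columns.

4880 m

Replacing a thickness d of crust by seawater at the top must be balanced by replacing crust with mantle at the base: d (ρ_c − ρ_w) = a (ρ_m − ρ_c).
d = a (ρ_m − ρ_c)/(ρ_c − ρ_w) = 14200 m × 0.57/1.66 = 4880 m.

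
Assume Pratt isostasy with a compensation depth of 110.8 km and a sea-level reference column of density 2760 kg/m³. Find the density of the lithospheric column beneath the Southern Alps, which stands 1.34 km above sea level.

Pratt balance: ρ_ref D = ρ (D + h).
ρ = ρ_ref D/(D + h) = 2760 × 110.8 km/(110.8 km + 1.34 km) = 2730 kg/m³.

2730 kg/m³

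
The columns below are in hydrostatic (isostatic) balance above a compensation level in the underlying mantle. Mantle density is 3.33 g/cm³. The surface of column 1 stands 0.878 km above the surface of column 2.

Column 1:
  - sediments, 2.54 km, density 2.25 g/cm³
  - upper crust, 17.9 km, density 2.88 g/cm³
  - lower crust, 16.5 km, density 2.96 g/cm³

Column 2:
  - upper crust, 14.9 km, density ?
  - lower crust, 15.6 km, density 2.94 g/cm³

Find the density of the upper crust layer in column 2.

Take the compensation level at the base of the deeper column (depth z_c below the surface of column 1) and equate Σ ρ_i t_i down to z_c; mantle fills any gap and the z_c terms cancel.
Column 1: 2.54×2.25 + 17.9×2.88 + 16.5×2.96 + (z_c − 36.94)×3.33
Column 2: 0.878×0 + 14.9×ρ + 15.6×2.94 + (z_c − 0.878 − 30.5)×3.33
The z_c×3.33 term appears on both sides and cancels. Collect the known terms of each column as K = Σ(ρt)_known − 3.33 × (depth of known layers): K_1 = 106.107 − 3.33×36.94 = −16.9032; K_2 = 45.864 − 3.33×(0.878 + 30.5) = −58.62474.
Balance: K_1 = K_2 + 14.9×ρ, so ρ = (K_1 − K_2)/14.9 = 41.7215/14.9 = 2.8 g/cm³.

2.8 g/cm³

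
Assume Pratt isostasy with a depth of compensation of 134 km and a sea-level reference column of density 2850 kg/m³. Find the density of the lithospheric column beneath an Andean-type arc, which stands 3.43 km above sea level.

Pratt balance: ρ_ref D = ρ (D + h).
ρ = ρ_ref D/(D + h) = 2850 × 134 km/(134 km + 3.43 km) = 2780 kg/m³.

2780 kg/m³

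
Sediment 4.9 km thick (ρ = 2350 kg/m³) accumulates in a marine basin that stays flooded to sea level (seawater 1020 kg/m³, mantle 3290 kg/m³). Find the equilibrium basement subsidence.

2.87 km

Submarine loading: the sediment displaces seawater, and the subsidence is in turn flooded, so s (ρ_m − ρ_w) = t (ρ_sed − ρ_w).
s = 4.9 km × (2350 − 1020) / (3290 − 1020) = 2.87 km.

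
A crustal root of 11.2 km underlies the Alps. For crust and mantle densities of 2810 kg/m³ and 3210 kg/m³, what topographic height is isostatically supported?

By Archimedes' principle applied to the lithosphere: ρ_c h = (ρ_m − ρ_c) r.
h = r (ρ_m − ρ_c) / ρ_c = 11.2 km × (3210 − 2810) / 2810 = 1.59 km.

1.59 km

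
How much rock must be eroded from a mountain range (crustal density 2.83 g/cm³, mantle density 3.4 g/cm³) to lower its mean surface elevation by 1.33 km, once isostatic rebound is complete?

Net drop Δ = e − u = e − e ρ_c/ρ_m = e (ρ_m − ρ_c)/ρ_m.
e = Δ ρ_m/(ρ_m − ρ_c) = 1.33 km × 3.4/0.57 = 7.93 km.

7.93 km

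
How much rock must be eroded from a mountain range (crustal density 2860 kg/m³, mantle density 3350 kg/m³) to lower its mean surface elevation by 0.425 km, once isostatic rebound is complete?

2.91 km

Net drop Δ = e − u = e − e ρ_c/ρ_m = e (ρ_m − ρ_c)/ρ_m.
e = Δ ρ_m/(ρ_m − ρ_c) = 0.425 km × 3350/490 = 2.91 km.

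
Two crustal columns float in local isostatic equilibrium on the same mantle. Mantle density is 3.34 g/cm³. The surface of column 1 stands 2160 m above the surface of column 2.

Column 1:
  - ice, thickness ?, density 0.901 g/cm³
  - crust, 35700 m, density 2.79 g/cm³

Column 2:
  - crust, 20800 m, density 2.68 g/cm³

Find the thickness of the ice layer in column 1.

536 m

Take the compensation level at the base of the deeper column (depth z_c below the surface of column 1) and equate Σ ρ_i t_i down to z_c; mantle fills any gap and the z_c terms cancel.
Column 1: x×0.901 + 35700×2.79 + (z_c − 35700 − x)×3.34
Column 2: 2160×0 + 20800×2.68 + (z_c − 2160 − 20800)×3.34
The z_c×3.34 term appears on both sides and cancels. Collect the known terms of each column as K = Σ(ρt)_known − 3.34 × (depth of known layers): K_1 = 99603 − 3.34×35700 = −19635; K_2 = 55744 − 3.34×(2160 + 20800) = −20942.4.
Balance: K_1 − x×(3.34 − 0.901) = K_2, so x = (K_1 − K_2)/(3.34 − 0.901) = 1307.4/2.439 = 536 m.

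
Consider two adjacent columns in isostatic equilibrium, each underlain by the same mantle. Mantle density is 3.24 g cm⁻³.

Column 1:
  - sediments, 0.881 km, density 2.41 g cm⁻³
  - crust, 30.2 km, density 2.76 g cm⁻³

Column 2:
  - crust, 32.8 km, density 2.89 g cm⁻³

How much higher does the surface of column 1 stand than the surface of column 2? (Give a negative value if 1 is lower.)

1.16 km

For any compensation level in the mantle, the mantle terms cancel and isostasy reduces to e = (Σt_1 − Σt_2) − (Σ(ρt)_1 − Σ(ρt)_2) / ρ_m.
Σt_1 = 31.081 km; Σt_2 = 32.8 km; Σ(ρt)_1 = 85.47521; Σ(ρt)_2 = 94.792 (in km·g cm⁻³).
e = (31.081 − 32.8) − (85.47521 − 94.792) / 3.24 = 1.16 km.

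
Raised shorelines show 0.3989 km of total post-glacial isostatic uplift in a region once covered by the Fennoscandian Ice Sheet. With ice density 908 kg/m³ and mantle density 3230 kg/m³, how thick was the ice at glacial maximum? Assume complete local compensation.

1.42 km

u = t ρ_ice/ρ_m → t = u ρ_m/ρ_ice = 0.3989 km × 3230/908 = 1.42 km.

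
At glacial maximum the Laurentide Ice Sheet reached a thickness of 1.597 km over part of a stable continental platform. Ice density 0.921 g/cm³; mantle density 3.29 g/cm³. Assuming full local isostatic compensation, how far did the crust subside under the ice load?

0.447 km

By Archimedes' principle applied to the lithosphere: the ice load ρ_ice t is balanced by mantle displaced below, ρ_m s.
s = t ρ_ice / ρ_m = 1.597 km × 0.921/3.29 = 0.447 km.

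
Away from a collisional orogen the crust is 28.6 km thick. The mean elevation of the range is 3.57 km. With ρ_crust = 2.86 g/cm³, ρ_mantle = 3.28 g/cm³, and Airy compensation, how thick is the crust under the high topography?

56.5 km

Root depth r = h ρ_c / (ρ_m − ρ_c) = 3.57 km × 2.86 / 0.42 = 24.31 km.
Total thickness = T + h + r = 28.6 km + 3.57 km + 24.31 km = 56.5 km.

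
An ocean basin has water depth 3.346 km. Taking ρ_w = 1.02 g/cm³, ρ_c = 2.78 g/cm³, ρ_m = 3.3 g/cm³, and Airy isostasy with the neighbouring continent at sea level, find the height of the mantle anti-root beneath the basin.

For local isostatic compensation: replacing crust with seawater at the top is compensated by replacing crust with mantle at the base: d (ρ_c − ρ_w) = a (ρ_m − ρ_c).
a = d (ρ_c − ρ_w)/(ρ_m − ρ_c) = 3.346 km × 1.76/0.52 = 11.3 km.

11.3 km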